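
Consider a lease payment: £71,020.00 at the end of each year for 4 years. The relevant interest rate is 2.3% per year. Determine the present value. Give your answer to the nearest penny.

This is an ordinary annuity: 4 payments of £71,020.00 at the end of each year.
Periodic rate r = 0.023 per year.
PV = PMT × [(1 − (1+r)^−n)/r] = 71,020 × [1 − (1+r)^−4] / r = £268,467.62

£268,467.62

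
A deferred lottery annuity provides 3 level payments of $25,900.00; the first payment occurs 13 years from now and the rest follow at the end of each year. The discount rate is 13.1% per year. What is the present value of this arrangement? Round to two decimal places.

$13,935.92

Ordinary annuity of 3 payments, first payment at period 13.
Periodic rate r = 0.131 per year.
The ordinary-annuity PV formula values the stream one period before the first payment (period 12); discount that back 12 periods:
PV₀ = 25,900 × [1 − (1+r)^−3] / r × (1+r)^−12 = $13,935.92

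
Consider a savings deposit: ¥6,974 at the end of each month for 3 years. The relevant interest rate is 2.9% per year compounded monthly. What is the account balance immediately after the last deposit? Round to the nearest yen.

¥261,979

This is an ordinary annuity: 36 deposits of ¥6,974 at the end of each month.
Periodic rate r = 0.029/12 per month; n is counted in months.
FV = PMT × [((1+r)^n − 1)/r] = 6,974 × [(1+r)^36 − 1] / r = ¥261,979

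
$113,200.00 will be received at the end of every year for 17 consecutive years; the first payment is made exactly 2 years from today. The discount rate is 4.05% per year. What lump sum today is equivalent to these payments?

Ordinary annuity of 17 payments, first payment at period 2.
Periodic rate r = 0.0405 per year.
The ordinary-annuity PV formula values the stream one period before the first payment (period 1); discount that back 1 periods:
PV₀ = 113,200 × [1 − (1+r)^−17] / r × (1+r)^−1 = $1,318,432.35

$1,318,432.35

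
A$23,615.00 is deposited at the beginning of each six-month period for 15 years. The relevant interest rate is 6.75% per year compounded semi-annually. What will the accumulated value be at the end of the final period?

This is an annuity due: 30 deposits of A$23,615.00 at the beginning of each six-month period.
Periodic rate r = 0.0675/2 per half-year; n is counted in half-years.
FV = PMT × [((1+r)^n − 1)/r] × (1+r) = 23,615 × [(1+r)^30 − 1] / r × (1+r) = A$1,234,603.23

A$1,234,603.23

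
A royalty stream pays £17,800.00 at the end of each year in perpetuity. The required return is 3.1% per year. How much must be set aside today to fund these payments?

£574,193.55

Periodic rate r = 0.031 per year.
Level perpetuity: PV = PMT / r = 17,800 / (0.031) = £574,193.55.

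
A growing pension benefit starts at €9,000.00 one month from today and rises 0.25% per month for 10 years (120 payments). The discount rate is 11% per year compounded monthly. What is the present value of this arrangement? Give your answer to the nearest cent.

€740,586.78

Periodic rate r = 0.11/12 per month; n is counted in months.
Growing ordinary annuity: PV = PMT₁ × [1 − ((1+g)/(1+r))^n] / (r − g) = 9,000 × [1 − ((1+0.0025)/(1+r))^120] / (r − 0.0025) = €740,586.78.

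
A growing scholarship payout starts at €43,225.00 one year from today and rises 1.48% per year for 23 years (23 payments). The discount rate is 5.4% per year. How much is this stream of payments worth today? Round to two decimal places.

Periodic rate r = 0.054 per year.
Growing ordinary annuity: PV = PMT₁ × [1 − ((1+g)/(1+r))^n] / (r − g) = 43,225 × [1 − ((1+0.0148)/(1+r))^23] / (r − 0.0148) = €641,503.92.

€641,503.92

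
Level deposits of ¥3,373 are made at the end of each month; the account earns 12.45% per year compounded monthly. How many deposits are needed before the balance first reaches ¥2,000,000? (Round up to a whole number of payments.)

191 payments

Periodic rate r = 0.1245/12 per month; n is counted in months.
Ordinary annuity FV: 2,000,000 = 3,373 × [((1+r)^n − 1)/r].
(1+r)^n = 1 + 2,000,000 × r / 3,373, so n = ln(1 + 2,000,000·r/3,373) / ln(1+r) = 190.61.
Round up to a whole number of payments: n = 191.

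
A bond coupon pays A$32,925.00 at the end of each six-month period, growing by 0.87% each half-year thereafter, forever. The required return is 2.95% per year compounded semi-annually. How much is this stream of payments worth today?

Periodic rate r = 0.0295/2 per half-year.
Growing perpetuity (Gordon): PV = PMT₁ / (r − g) = 32,925 / (r − 0.0087) = A$5,442,148.76.

A$5,442,148.76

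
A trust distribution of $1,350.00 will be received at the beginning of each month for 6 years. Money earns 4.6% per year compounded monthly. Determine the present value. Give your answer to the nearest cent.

This is an annuity due: 72 payments of $1,350.00 at the beginning of each month.
Periodic rate r = 0.046/12 per month; n is counted in months.
PV = PMT × [(1 − (1+r)^−n)/r] × (1+r) = 1,350 × [1 − (1+r)^−72] / r × (1+r) = $85,123.81

$85,123.81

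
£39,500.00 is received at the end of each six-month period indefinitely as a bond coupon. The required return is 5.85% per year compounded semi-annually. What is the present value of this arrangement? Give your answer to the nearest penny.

Periodic rate r = 0.0585/2 per half-year.
Level perpetuity: PV = PMT / r = 39,500 / (0.0585/2) = £1,350,427.35.

£1,350,427.35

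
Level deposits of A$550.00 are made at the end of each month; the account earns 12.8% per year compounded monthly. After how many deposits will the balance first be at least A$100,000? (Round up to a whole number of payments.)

Periodic rate r = 0.128/12 per month; n is counted in months.
Ordinary annuity FV: 100,000 = 550 × [((1+r)^n − 1)/r].
(1+r)^n = 1 + 100,000 × r / 550, so n = ln(1 + 100,000·r/550) / ln(1+r) = 101.62.
Round up to a whole number of payments: n = 102.

102 payments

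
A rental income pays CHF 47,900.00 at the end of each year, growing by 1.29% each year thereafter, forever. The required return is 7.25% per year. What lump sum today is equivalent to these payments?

Periodic rate r = 0.0725 per year.
Growing perpetuity (Gordon): PV = PMT₁ / (r − g) = 47,900 / (r − 0.0129) = CHF 803,691.28.

CHF 803,691.28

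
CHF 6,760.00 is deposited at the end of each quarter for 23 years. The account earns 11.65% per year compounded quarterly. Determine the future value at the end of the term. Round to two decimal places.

CHF 3,024,378.20

This is an ordinary annuity: 92 deposits of CHF 6,760.00 at the end of each quarter.
Periodic rate r = 0.1165/4 per quarter; n is counted in quarters.
FV = PMT × [((1+r)^n − 1)/r] = 6,760 × [(1+r)^92 − 1] / r = CHF 3,024,378.20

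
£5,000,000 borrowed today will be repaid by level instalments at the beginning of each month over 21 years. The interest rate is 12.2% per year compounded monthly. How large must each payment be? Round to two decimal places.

£54,588.05

Level annuity due; solve PV = PMT × [(1 − (1+r)^−n)/r] × (1+r) for PMT.
Periodic rate r = 0.122/12 per month; n is counted in months.
With n = 252: PMT = 5,000,000 / ([(1 − (1+r)^−n)/r] × (1+r)) = £54,588.05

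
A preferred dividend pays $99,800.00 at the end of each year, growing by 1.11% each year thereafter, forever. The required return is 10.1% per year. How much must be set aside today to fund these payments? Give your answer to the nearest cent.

$1,110,122.36

Periodic rate r = 0.101 per year.
Growing perpetuity (Gordon): PV = PMT₁ / (r − g) = 99,800 / (r − 0.0111) = $1,110,122.36.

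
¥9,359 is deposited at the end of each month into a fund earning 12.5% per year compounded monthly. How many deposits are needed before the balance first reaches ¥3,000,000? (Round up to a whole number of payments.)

142 payments

Periodic rate r = 0.125/12 per month; n is counted in months.
Ordinary annuity FV: 3,000,000 = 9,359 × [((1+r)^n − 1)/r].
(1+r)^n = 1 + 3,000,000 × r / 9,359, so n = ln(1 + 3,000,000·r/9,359) / ln(1+r) = 141.63.
Round up to a whole number of payments: n = 142.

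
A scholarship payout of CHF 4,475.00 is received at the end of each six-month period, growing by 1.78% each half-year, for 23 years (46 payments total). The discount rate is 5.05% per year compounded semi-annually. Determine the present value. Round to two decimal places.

Periodic rate r = 0.0505/2 per half-year; n is counted in half-years.
Growing ordinary annuity: PV = PMT₁ × [1 − ((1+g)/(1+r))^n] / (r − g) = 4,475 × [1 − ((1+0.0178)/(1+r))^46] / (r − 0.0178) = CHF 171,194.53.

CHF 171,194.53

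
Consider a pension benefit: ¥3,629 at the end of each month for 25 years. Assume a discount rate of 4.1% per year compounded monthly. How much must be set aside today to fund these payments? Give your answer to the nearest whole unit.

This is an ordinary annuity: 300 payments of ¥3,629 at the end of each month.
Periodic rate r = 0.041/12 per month; n is counted in months.
PV = PMT × [(1 − (1+r)^−n)/r] = 3,629 × [1 − (1+r)^−300] / r = ¥680,386

¥680,386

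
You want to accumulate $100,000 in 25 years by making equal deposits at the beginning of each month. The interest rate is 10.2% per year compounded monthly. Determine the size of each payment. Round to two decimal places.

Level annuity due; solve FV = PMT × [((1+r)^n − 1)/r] × (1+r) for PMT.
Periodic rate r = 0.102/12 per month; n is counted in months.
With n = 300: PMT = 100,000 / ([((1+r)^n − 1)/r] × (1+r)) = $72.22

$72.22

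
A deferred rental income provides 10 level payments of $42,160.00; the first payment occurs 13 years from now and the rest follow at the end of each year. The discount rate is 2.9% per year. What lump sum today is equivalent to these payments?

Ordinary annuity of 10 payments, first payment at period 13.
Periodic rate r = 0.029 per year.
The ordinary-annuity PV formula values the stream one period before the first payment (period 12); discount that back 12 periods:
PV₀ = 42,160 × [1 − (1+r)^−10] / r × (1+r)^−12 = $256,504.27

$256,504.27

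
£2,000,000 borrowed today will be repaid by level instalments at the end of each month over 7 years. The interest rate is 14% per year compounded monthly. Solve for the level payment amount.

£37,480.02

Level ordinary annuity; solve PV = PMT × [(1 − (1+r)^−n)/r] for PMT.
Periodic rate r = 0.14/12 per month; n is counted in months.
With n = 84: PMT = 2,000,000 / ([(1 − (1+r)^−n)/r]) = £37,480.02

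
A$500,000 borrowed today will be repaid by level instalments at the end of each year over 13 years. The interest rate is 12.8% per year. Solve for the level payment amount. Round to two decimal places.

Level ordinary annuity; solve PV = PMT × [(1 − (1+r)^−n)/r] for PMT.
Periodic rate r = 0.128 per year.
With n = 13: PMT = 500,000 / ([(1 − (1+r)^−n)/r]) = A$80,902.14

A$80,902.14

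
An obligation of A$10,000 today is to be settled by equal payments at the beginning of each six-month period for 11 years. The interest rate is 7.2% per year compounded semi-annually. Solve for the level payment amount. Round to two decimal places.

Level annuity due; solve PV = PMT × [(1 − (1+r)^−n)/r] × (1+r) for PMT.
Periodic rate r = 0.072/2 per half-year; n is counted in half-years.
With n = 22: PMT = 10,000 / ([(1 − (1+r)^−n)/r] × (1+r)) = A$642.65

A$642.65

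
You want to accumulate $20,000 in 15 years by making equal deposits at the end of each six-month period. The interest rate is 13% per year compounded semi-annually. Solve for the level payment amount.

$231.55

Level ordinary annuity; solve FV = PMT × [((1+r)^n − 1)/r] for PMT.
Periodic rate r = 0.13/2 per half-year; n is counted in half-years.
With n = 30: PMT = 20,000 / ([((1+r)^n − 1)/r]) = $231.55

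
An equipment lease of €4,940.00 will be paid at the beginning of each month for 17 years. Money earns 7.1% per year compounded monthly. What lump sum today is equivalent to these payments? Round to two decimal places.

€587,775.26

This is an annuity due: 204 payments of €4,940.00 at the beginning of each month.
Periodic rate r = 0.071/12 per month; n is counted in months.
PV = PMT × [(1 − (1+r)^−n)/r] × (1+r) = 4,940 × [1 − (1+r)^−204] / r × (1+r) = €587,775.26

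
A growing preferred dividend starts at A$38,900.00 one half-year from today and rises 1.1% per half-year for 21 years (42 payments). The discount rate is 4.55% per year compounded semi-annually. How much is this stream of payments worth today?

A$1,272,931.16

Periodic rate r = 0.0455/2 per half-year; n is counted in half-years.
Growing ordinary annuity: PV = PMT₁ × [1 − ((1+g)/(1+r))^n] / (r − g) = 38,900 × [1 − ((1+0.011)/(1+r))^42] / (r − 0.011) = A$1,272,931.16.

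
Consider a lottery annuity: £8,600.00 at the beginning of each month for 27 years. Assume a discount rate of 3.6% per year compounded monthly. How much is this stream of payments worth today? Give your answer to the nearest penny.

This is an annuity due: 324 payments of £8,600.00 at the beginning of each month.
Periodic rate r = 0.036/12 per month; n is counted in months.
PV = PMT × [(1 − (1+r)^−n)/r] × (1+r) = 8,600 × [1 − (1+r)^−324] / r × (1+r) = £1,785,895.61

£1,785,895.61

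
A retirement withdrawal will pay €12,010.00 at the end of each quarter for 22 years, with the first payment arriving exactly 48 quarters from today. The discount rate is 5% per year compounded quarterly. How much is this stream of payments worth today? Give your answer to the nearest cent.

€356,279.79

Ordinary annuity of 88 payments, first payment at period 48.
Periodic rate r = 0.05/4 per quarter; n is counted in quarters.
The ordinary-annuity PV formula values the stream one period before the first payment (period 47); discount that back 47 periods:
PV₀ = 12,010 × [1 − (1+r)^−88] / r × (1+r)^−47 = €356,279.79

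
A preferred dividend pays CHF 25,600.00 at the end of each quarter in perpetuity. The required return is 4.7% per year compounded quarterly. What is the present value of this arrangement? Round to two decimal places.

CHF 2,178,723.40

Periodic rate r = 0.047/4 per quarter.
Level perpetuity: PV = PMT / r = 25,600 / (0.047/4) = CHF 2,178,723.40.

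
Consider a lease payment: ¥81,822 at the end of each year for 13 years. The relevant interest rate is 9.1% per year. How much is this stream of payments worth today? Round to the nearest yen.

¥609,337

This is an ordinary annuity: 13 payments of ¥81,822 at the end of each year.
Periodic rate r = 0.091 per year.
PV = PMT × [(1 − (1+r)^−n)/r] = 81,822 × [1 − (1+r)^−13] / r = ¥609,337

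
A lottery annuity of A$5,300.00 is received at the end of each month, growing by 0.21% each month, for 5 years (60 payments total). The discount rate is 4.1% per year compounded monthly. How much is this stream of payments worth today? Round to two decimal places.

Periodic rate r = 0.041/12 per month; n is counted in months.
Growing ordinary annuity: PV = PMT₁ × [1 − ((1+g)/(1+r))^n] / (r − g) = 5,300 × [1 − ((1+0.0021)/(1+r))^60] / (r − 0.0021) = A$304,955.00.

A$304,955.00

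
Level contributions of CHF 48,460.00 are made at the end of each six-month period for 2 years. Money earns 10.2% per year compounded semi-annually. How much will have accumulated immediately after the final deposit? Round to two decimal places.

CHF 209,179.37

This is an ordinary annuity: 4 deposits of CHF 48,460.00 at the end of each six-month period.
Periodic rate r = 0.102/2 per half-year; n is counted in half-years.
FV = PMT × [((1+r)^n − 1)/r] = 48,460 × [(1+r)^4 − 1] / r = CHF 209,179.37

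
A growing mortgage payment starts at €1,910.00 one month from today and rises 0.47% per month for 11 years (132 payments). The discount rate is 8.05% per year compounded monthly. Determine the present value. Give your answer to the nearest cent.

Periodic rate r = 0.0805/12 per month; n is counted in months.
Growing ordinary annuity: PV = PMT₁ × [1 − ((1+g)/(1+r))^n] / (r − g) = 1,910 × [1 − ((1+0.0047)/(1+r))^132] / (r − 0.0047) = €220,371.06.

€220,371.06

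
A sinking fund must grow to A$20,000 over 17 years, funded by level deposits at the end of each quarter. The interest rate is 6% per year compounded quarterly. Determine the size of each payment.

Level ordinary annuity; solve FV = PMT × [((1+r)^n − 1)/r] for PMT.
Periodic rate r = 0.06/4 per quarter; n is counted in quarters.
With n = 68: PMT = 20,000 / ([((1+r)^n − 1)/r]) = A$171.21

A$171.21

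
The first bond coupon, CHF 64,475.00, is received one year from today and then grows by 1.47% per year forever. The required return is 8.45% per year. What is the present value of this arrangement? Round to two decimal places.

CHF 923,710.60

Periodic rate r = 0.0845 per year.
Growing perpetuity (Gordon): PV = PMT₁ / (r − g) = 64,475 / (r − 0.0147) = CHF 923,710.60.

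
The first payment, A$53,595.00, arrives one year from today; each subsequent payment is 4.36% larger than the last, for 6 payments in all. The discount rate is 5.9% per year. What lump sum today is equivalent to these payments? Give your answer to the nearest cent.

Periodic rate r = 0.059 per year.
Growing ordinary annuity: PV = PMT₁ × [1 − ((1+g)/(1+r))^n] / (r − g) = 53,595 × [1 − ((1+0.0436)/(1+r))^6] / (r − 0.0436) = A$292,826.75.

A$292,826.75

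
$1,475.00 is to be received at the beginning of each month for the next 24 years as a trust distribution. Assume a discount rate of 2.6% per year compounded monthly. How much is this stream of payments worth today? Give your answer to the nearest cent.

$316,453.01

This is an annuity due: 288 payments of $1,475.00 at the beginning of each month.
Periodic rate r = 0.026/12 per month; n is counted in months.
PV = PMT × [(1 − (1+r)^−n)/r] × (1+r) = 1,475 × [1 − (1+r)^−288] / r × (1+r) = $316,453.01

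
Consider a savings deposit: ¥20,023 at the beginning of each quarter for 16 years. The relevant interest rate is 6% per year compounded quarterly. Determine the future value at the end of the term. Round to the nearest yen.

¥2,158,535

This is an annuity due: 64 deposits of ¥20,023 at the beginning of each quarter.
Periodic rate r = 0.06/4 per quarter; n is counted in quarters.
FV = PMT × [((1+r)^n − 1)/r] × (1+r) = 20,023 × [(1+r)^64 − 1] / r × (1+r) = ¥2,158,535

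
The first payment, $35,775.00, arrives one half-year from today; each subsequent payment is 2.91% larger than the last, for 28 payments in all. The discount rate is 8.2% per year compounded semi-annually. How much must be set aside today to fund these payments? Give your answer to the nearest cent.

$827,467.01

Periodic rate r = 0.082/2 per half-year; n is counted in half-years.
Growing ordinary annuity: PV = PMT₁ × [1 − ((1+g)/(1+r))^n] / (r − g) = 35,775 × [1 − ((1+0.0291)/(1+r))^28] / (r − 0.0291) = $827,467.01.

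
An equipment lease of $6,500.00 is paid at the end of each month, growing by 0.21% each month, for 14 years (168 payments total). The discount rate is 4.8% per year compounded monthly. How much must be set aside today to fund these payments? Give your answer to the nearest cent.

$932,456.38

Periodic rate r = 0.048/12 per month; n is counted in months.
Growing ordinary annuity: PV = PMT₁ × [1 − ((1+g)/(1+r))^n] / (r − g) = 6,500 × [1 − ((1+0.0021)/(1+r))^168] / (r − 0.0021) = $932,456.38.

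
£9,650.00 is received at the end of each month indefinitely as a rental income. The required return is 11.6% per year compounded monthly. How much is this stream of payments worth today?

£998,275.86

Periodic rate r = 0.116/12 per month.
Level perpetuity: PV = PMT / r = 9,650 / (0.116/12) = £998,275.86.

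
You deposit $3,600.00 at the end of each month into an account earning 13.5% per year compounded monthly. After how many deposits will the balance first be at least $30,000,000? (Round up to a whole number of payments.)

Periodic rate r = 0.135/12 per month; n is counted in months.
Ordinary annuity FV: 30,000,000 = 3,600 × [((1+r)^n − 1)/r].
(1+r)^n = 1 + 30,000,000 × r / 3,600, so n = ln(1 + 30,000,000·r/3,600) / ln(1+r) = 406.83.
Round up to a whole number of payments: n = 407.

407 payments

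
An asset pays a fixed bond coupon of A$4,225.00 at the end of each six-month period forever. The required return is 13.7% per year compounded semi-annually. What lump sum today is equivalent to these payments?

Periodic rate r = 0.137/2 per half-year.
Level perpetuity: PV = PMT / r = 4,225 / (0.137/2) = A$61,678.83.

A$61,678.83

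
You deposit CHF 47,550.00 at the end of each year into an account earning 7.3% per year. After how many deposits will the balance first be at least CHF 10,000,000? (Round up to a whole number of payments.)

40 payments

Periodic rate r = 0.073 per year.
Ordinary annuity FV: 10,000,000 = 47,550 × [((1+r)^n − 1)/r].
(1+r)^n = 1 + 10,000,000 × r / 47,550, so n = ln(1 + 10,000,000·r/47,550) / ln(1+r) = 39.66.
Round up to a whole number of payments: n = 40.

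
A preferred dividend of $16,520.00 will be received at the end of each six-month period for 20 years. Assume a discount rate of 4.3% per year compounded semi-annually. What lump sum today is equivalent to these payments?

This is an ordinary annuity: 40 payments of $16,520.00 at the end of each six-month period.
Periodic rate r = 0.043/2 per half-year; n is counted in half-years.
PV = PMT × [(1 − (1+r)^−n)/r] = 16,520 × [1 − (1+r)^−40] / r = $440,249.04

$440,249.04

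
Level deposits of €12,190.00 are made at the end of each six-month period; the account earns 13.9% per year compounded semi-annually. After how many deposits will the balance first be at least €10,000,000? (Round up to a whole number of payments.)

Periodic rate r = 0.139/2 per half-year; n is counted in half-years.
Ordinary annuity FV: 10,000,000 = 12,190 × [((1+r)^n − 1)/r].
(1+r)^n = 1 + 10,000,000 × r / 12,190, so n = ln(1 + 10,000,000·r/12,190) / ln(1+r) = 60.43.
Round up to a whole number of payments: n = 61.

61 payments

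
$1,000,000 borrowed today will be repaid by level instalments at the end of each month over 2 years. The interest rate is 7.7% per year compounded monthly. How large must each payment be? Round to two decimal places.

Level ordinary annuity; solve PV = PMT × [(1 − (1+r)^−n)/r] for PMT.
Periodic rate r = 0.077/12 per month; n is counted in months.
With n = 24: PMT = 1,000,000 / ([(1 − (1+r)^−n)/r]) = $45,090.59

$45,090.59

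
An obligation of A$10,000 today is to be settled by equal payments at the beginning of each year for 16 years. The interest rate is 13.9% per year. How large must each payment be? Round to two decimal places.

Level annuity due; solve PV = PMT × [(1 − (1+r)^−n)/r] × (1+r) for PMT.
Periodic rate r = 0.139 per year.
With n = 16: PMT = 10,000 / ([(1 − (1+r)^−n)/r] × (1+r)) = A$1,394.12

A$1,394.12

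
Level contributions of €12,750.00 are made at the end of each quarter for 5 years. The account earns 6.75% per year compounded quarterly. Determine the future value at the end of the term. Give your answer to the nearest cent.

This is an ordinary annuity: 20 deposits of €12,750.00 at the end of each quarter.
Periodic rate r = 0.0675/4 per quarter; n is counted in quarters.
FV = PMT × [((1+r)^n − 1)/r] = 12,750 × [(1+r)^20 − 1] / r = €300,332.33

€300,332.33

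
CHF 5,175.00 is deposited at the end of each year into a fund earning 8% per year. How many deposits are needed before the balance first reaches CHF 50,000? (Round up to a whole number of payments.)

8 payments

Periodic rate r = 0.08 per year.
Ordinary annuity FV: 50,000 = 5,175 × [((1+r)^n − 1)/r].
(1+r)^n = 1 + 50,000 × r / 5,175, so n = ln(1 + 50,000·r/5,175) / ln(1+r) = 7.44.
Round up to a whole number of payments: n = 8.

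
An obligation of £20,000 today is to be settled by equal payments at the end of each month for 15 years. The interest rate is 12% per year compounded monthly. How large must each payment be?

£240.03

Level ordinary annuity; solve PV = PMT × [(1 − (1+r)^−n)/r] for PMT.
Periodic rate r = 0.12/12 per month; n is counted in months.
With n = 180: PMT = 20,000 / ([(1 − (1+r)^−n)/r]) = £240.03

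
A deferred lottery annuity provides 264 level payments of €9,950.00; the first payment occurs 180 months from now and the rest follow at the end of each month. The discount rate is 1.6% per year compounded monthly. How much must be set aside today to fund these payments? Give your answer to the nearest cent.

€1,743,439.87

Ordinary annuity of 264 payments, first payment at period 180.
Periodic rate r = 0.016/12 per month; n is counted in months.
The ordinary-annuity PV formula values the stream one period before the first payment (period 179); discount that back 179 periods:
PV₀ = 9,950 × [1 − (1+r)^−264] / r × (1+r)^−179 = €1,743,439.87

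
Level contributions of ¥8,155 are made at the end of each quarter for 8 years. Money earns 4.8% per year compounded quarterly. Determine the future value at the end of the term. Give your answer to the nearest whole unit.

¥315,866

This is an ordinary annuity: 32 deposits of ¥8,155 at the end of each quarter.
Periodic rate r = 0.048/4 per quarter; n is counted in quarters.
FV = PMT × [((1+r)^n − 1)/r] = 8,155 × [(1+r)^32 − 1] / r = ¥315,866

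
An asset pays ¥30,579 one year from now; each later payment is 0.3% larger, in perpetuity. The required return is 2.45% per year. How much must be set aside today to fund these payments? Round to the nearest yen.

¥1,422,279

Periodic rate r = 0.0245 per year.
Growing perpetuity (Gordon): PV = PMT₁ / (r − g) = 30,579 / (r − 0.003) = ¥1,422,279.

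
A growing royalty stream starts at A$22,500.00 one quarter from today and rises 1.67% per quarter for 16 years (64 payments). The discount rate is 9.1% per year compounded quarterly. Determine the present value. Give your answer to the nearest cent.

A$1,174,987.75

Periodic rate r = 0.091/4 per quarter; n is counted in quarters.
Growing ordinary annuity: PV = PMT₁ × [1 − ((1+g)/(1+r))^n] / (r − g) = 22,500 × [1 − ((1+0.0167)/(1+r))^64] / (r − 0.0167) = A$1,174,987.75.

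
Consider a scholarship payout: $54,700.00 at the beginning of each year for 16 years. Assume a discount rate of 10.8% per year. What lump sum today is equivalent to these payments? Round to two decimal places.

This is an annuity due: 16 payments of $54,700.00 at the beginning of each year.
Periodic rate r = 0.108 per year.
PV = PMT × [(1 − (1+r)^−n)/r] × (1+r) = 54,700 × [1 − (1+r)^−16] / r × (1+r) = $452,421.99

$452,421.99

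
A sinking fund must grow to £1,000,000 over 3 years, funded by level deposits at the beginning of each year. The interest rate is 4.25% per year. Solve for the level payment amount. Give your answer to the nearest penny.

Level annuity due; solve FV = PMT × [((1+r)^n − 1)/r] × (1+r) for PMT.
Periodic rate r = 0.0425 per year.
With n = 3: PMT = 1,000,000 / ([((1+r)^n − 1)/r] × (1+r)) = £306,532.04

£306,532.04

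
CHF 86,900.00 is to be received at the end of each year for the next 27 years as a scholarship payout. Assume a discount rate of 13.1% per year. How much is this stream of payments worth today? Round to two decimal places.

This is an ordinary annuity: 27 payments of CHF 86,900.00 at the end of each year.
Periodic rate r = 0.131 per year.
PV = PMT × [(1 − (1+r)^−n)/r] = 86,900 × [1 − (1+r)^−27] / r = CHF 639,466.47

CHF 639,466.47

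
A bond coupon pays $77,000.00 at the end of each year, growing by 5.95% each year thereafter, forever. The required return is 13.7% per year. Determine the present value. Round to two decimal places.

$993,548.39

Periodic rate r = 0.137 per year.
Growing perpetuity (Gordon): PV = PMT₁ / (r − g) = 77,000 / (r − 0.0595) = $993,548.39.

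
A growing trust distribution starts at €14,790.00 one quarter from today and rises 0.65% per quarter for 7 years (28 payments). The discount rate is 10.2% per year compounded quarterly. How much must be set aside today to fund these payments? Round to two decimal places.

Periodic rate r = 0.102/4 per quarter; n is counted in quarters.
Growing ordinary annuity: PV = PMT₁ × [1 − ((1+g)/(1+r))^n] / (r − g) = 14,790 × [1 − ((1+0.0065)/(1+r))^28] / (r − 0.0065) = €317,313.98.

€317,313.98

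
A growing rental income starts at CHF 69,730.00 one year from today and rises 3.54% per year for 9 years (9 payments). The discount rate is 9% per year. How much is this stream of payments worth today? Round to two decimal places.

CHF 472,910.08

Periodic rate r = 0.09 per year.
Growing ordinary annuity: PV = PMT₁ × [1 − ((1+g)/(1+r))^n] / (r − g) = 69,730 × [1 − ((1+0.0354)/(1+r))^9] / (r − 0.0354) = CHF 472,910.08.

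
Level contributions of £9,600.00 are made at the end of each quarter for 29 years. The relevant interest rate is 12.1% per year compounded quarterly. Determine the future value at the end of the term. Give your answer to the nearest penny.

This is an ordinary annuity: 116 deposits of £9,600.00 at the end of each quarter.
Periodic rate r = 0.121/4 per quarter; n is counted in quarters.
FV = PMT × [((1+r)^n − 1)/r] = 9,600 × [(1+r)^116 − 1] / r = £9,749,414.60

£9,749,414.60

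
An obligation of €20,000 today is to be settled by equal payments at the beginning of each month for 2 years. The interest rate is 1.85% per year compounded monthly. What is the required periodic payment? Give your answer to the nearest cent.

Level annuity due; solve PV = PMT × [(1 − (1+r)^−n)/r] × (1+r) for PMT.
Periodic rate r = 0.0185/12 per month; n is counted in months.
With n = 24: PMT = 20,000 / ([(1 − (1+r)^−n)/r] × (1+r)) = €848.18

€848.18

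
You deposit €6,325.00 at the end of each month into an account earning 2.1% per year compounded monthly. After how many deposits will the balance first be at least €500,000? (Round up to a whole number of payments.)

Periodic rate r = 0.021/12 per month; n is counted in months.
Ordinary annuity FV: 500,000 = 6,325 × [((1+r)^n − 1)/r].
(1+r)^n = 1 + 500,000 × r / 6,325, so n = ln(1 + 500,000·r/6,325) / ln(1+r) = 74.11.
Round up to a whole number of payments: n = 75.

75 payments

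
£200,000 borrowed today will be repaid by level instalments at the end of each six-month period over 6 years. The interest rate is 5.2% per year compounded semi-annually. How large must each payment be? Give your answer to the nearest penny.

Level ordinary annuity; solve PV = PMT × [(1 − (1+r)^−n)/r] for PMT.
Periodic rate r = 0.052/2 per half-year; n is counted in half-years.
With n = 12: PMT = 200,000 / ([(1 − (1+r)^−n)/r]) = £19,615.67

£19,615.67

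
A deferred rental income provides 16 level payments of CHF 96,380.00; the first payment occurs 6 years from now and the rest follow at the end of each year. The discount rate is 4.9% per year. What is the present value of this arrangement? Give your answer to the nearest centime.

CHF 828,220.79

Ordinary annuity of 16 payments, first payment at period 6.
Periodic rate r = 0.049 per year.
The ordinary-annuity PV formula values the stream one period before the first payment (period 5); discount that back 5 periods:
PV₀ = 96,380 × [1 − (1+r)^−16] / r × (1+r)^−5 = CHF 828,220.79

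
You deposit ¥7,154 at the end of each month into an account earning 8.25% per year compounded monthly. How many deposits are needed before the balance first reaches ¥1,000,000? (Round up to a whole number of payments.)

99 payments

Periodic rate r = 0.0825/12 per month; n is counted in months.
Ordinary annuity FV: 1,000,000 = 7,154 × [((1+r)^n − 1)/r].
(1+r)^n = 1 + 1,000,000 × r / 7,154, so n = ln(1 + 1,000,000·r/7,154) / ln(1+r) = 98.29.
Round up to a whole number of payments: n = 99.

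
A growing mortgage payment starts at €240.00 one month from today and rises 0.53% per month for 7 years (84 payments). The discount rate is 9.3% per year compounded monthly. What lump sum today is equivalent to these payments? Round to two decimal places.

€18,114.37

Periodic rate r = 0.093/12 per month; n is counted in months.
Growing ordinary annuity: PV = PMT₁ × [1 − ((1+g)/(1+r))^n] / (r − g) = 240 × [1 − ((1+0.0053)/(1+r))^84] / (r − 0.0053) = €18,114.37.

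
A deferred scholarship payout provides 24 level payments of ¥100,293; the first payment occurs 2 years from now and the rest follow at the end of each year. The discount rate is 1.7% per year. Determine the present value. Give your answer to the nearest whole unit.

¥1,930,197

Ordinary annuity of 24 payments, first payment at period 2.
Periodic rate r = 0.017 per year.
The ordinary-annuity PV formula values the stream one period before the first payment (period 1); discount that back 1 periods:
PV₀ = 100,293 × [1 − (1+r)^−24] / r × (1+r)^−1 = ¥1,930,197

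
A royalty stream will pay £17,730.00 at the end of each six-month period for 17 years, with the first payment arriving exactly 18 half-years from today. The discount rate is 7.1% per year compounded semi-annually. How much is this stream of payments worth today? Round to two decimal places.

Ordinary annuity of 34 payments, first payment at period 18.
Periodic rate r = 0.071/2 per half-year; n is counted in half-years.
The ordinary-annuity PV formula values the stream one period before the first payment (period 17); discount that back 17 periods:
PV₀ = 17,730 × [1 − (1+r)^−34] / r × (1+r)^−17 = £191,712.90

£191,712.90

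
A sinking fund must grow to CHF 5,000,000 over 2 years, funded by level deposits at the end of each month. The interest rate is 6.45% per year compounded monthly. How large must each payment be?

CHF 195,743.28

Level ordinary annuity; solve FV = PMT × [((1+r)^n − 1)/r] for PMT.
Periodic rate r = 0.0645/12 per month; n is counted in months.
With n = 24: PMT = 5,000,000 / ([((1+r)^n − 1)/r]) = CHF 195,743.28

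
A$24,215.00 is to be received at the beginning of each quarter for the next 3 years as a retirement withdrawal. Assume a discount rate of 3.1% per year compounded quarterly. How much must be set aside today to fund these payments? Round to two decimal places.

A$278,598.96

This is an annuity due: 12 payments of A$24,215.00 at the beginning of each quarter.
Periodic rate r = 0.031/4 per quarter; n is counted in quarters.
PV = PMT × [(1 − (1+r)^−n)/r] × (1+r) = 24,215 × [1 − (1+r)^−12] / r × (1+r) = A$278,598.96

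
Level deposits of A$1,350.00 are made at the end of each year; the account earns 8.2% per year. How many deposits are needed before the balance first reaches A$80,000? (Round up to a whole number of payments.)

Periodic rate r = 0.082 per year.
Ordinary annuity FV: 80,000 = 1,350 × [((1+r)^n − 1)/r].
(1+r)^n = 1 + 80,000 × r / 1,350, so n = ln(1 + 80,000·r/1,350) / ln(1+r) = 22.43.
Round up to a whole number of payments: n = 23.

23 payments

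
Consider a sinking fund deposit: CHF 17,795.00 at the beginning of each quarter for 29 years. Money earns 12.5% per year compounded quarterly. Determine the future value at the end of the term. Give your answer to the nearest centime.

This is an annuity due: 116 deposits of CHF 17,795.00 at the beginning of each quarter.
Periodic rate r = 0.125/4 per quarter; n is counted in quarters.
FV = PMT × [((1+r)^n − 1)/r] × (1+r) = 17,795 × [(1+r)^116 − 1] / r × (1+r) = CHF 20,259,184.50

CHF 20,259,184.50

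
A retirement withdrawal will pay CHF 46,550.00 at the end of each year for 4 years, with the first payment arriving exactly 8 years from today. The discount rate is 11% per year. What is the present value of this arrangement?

Ordinary annuity of 4 payments, first payment at period 8.
Periodic rate r = 0.11 per year.
The ordinary-annuity PV formula values the stream one period before the first payment (period 7); discount that back 7 periods:
PV₀ = 46,550 × [1 − (1+r)^−4] / r × (1+r)^−7 = CHF 69,560.55

CHF 69,560.55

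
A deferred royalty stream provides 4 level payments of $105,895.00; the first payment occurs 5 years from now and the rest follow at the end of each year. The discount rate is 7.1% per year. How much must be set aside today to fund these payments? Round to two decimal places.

$272,007.03

Ordinary annuity of 4 payments, first payment at period 5.
Periodic rate r = 0.071 per year.
The ordinary-annuity PV formula values the stream one period before the first payment (period 4); discount that back 4 periods:
PV₀ = 105,895 × [1 − (1+r)^−4] / r × (1+r)^−4 = $272,007.03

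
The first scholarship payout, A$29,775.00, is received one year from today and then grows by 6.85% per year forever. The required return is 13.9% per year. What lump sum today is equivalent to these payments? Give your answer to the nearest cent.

Periodic rate r = 0.139 per year.
Growing perpetuity (Gordon): PV = PMT₁ / (r − g) = 29,775 / (r − 0.0685) = A$422,340.43.

A$422,340.43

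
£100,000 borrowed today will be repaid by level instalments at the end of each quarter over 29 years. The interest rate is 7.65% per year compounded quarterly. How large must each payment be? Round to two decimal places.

Level ordinary annuity; solve PV = PMT × [(1 − (1+r)^−n)/r] for PMT.
Periodic rate r = 0.0765/4 per quarter; n is counted in quarters.
With n = 116: PMT = 100,000 / ([(1 − (1+r)^−n)/r]) = £2,151.47

£2,151.47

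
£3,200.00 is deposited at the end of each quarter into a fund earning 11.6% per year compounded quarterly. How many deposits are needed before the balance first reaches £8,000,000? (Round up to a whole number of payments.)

Periodic rate r = 0.116/4 per quarter; n is counted in quarters.
Ordinary annuity FV: 8,000,000 = 3,200 × [((1+r)^n − 1)/r].
(1+r)^n = 1 + 8,000,000 × r / 3,200, so n = ln(1 + 8,000,000·r/3,200) / ln(1+r) = 150.32.
Round up to a whole number of payments: n = 151.

151 payments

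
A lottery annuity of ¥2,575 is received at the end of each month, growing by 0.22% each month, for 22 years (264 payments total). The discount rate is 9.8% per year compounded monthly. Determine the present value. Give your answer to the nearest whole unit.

Periodic rate r = 0.098/12 per month; n is counted in months.
Growing ordinary annuity: PV = PMT₁ × [1 − ((1+g)/(1+r))^n] / (r − g) = 2,575 × [1 − ((1+0.0022)/(1+r))^264] / (r − 0.0022) = ¥341,517.

¥341,517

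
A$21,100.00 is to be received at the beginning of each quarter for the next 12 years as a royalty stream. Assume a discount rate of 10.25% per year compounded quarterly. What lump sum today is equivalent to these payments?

A$593,814.56

This is an annuity due: 48 payments of A$21,100.00 at the beginning of each quarter.
Periodic rate r = 0.1025/4 per quarter; n is counted in quarters.
PV = PMT × [(1 − (1+r)^−n)/r] × (1+r) = 21,100 × [1 − (1+r)^−48] / r × (1+r) = A$593,814.56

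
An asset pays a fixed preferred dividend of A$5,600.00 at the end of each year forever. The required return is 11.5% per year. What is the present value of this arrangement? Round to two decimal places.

Periodic rate r = 0.115 per year.
Level perpetuity: PV = PMT / r = 5,600 / (0.115) = A$48,695.65.

A$48,695.65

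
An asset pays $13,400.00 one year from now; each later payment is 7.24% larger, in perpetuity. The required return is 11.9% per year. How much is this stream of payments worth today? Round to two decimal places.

$287,553.65

Periodic rate r = 0.119 per year.
Growing perpetuity (Gordon): PV = PMT₁ / (r − g) = 13,400 / (r − 0.0724) = $287,553.65.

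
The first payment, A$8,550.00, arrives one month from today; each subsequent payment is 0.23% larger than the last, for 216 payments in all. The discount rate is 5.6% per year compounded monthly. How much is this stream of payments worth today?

A$1,442,033.90

Periodic rate r = 0.056/12 per month; n is counted in months.
Growing ordinary annuity: PV = PMT₁ × [1 − ((1+g)/(1+r))^n] / (r − g) = 8,550 × [1 − ((1+0.0023)/(1+r))^216] / (r − 0.0023) = A$1,442,033.90.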